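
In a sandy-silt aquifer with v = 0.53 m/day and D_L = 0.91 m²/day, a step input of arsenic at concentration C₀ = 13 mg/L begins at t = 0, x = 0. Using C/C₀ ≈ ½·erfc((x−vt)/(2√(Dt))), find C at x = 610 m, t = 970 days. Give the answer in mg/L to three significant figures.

0.146 mg/L

For a continuous step input, C/C₀ ≈ ½·erfc((x−vt)/(2√(Dt))).
vt = 0.53 × 970 = 514.1 m and 2√(Dt) = 2√(0.91 × 970) = 59.42 m.
Argument (x−vt)/(2√(Dt)) = (610 − 514.1)/59.42 = 1.614; ½·erfc(1.614) = 0.01123.
C = 13 × 0.01123 = 0.146 mg/L.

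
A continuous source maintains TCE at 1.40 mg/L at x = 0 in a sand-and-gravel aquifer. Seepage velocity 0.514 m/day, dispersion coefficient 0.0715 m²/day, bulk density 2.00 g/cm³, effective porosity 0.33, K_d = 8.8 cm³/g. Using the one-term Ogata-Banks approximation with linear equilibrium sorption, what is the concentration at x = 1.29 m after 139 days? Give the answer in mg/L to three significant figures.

0.723 mg/L

Retardation factor R = 1 + ρ_b·K_d/n = 1 + 2.00 × 8.8/0.33 = 54.33.
Sorption retards both mechanisms: v_R = v/R = 0.009461 m/day, D_R = D/R = 0.001316 m²/day.
v_R·t = 0.009461 × 139 = 1.315079 m; 2√(D_R t) = 0.8554 m; argument = (1.29 − 1.315079)/0.8554 = -0.02932.
C = C₀ × ½·erfc(-0.02932) = 1.40 × 0.5165 = 0.723 mg/L.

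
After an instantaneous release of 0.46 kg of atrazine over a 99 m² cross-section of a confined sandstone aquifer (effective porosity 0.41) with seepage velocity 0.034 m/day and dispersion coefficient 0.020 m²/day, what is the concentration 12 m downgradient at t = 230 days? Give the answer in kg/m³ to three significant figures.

0.000577 kg/m³

For an instantaneous plane source, C(x,t) = M/(n_e·A·√(4πDt)) · exp(−(x−vt)²/(4Dt)), with n_e·A the pore (flow) area.
Plume center vt = 0.034 × 230 = 7.82 m, so the well at 12 m is 4.18 m downgradient of the peak.
√(4πDt) = 7.603 m, giving peak height M/(n_e·A·√(4πDt)) = 0.46/(0.41 × 99 × 7.603) = 0.001491 kg/m³.
(x−vt)²/(4Dt) = (4.18)²/(4 × 0.020 × 230) = 0.9496; exp(−0.9496) = 0.3869.
C = 0.001491 × 0.3869 = 0.000577 kg/m³.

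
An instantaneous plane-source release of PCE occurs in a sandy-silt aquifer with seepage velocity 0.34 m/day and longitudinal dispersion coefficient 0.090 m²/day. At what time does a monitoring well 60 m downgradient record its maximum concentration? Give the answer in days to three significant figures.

For the 1D instantaneous-source solution, setting ∂C/∂t = 0 at fixed x gives v²t² + 2Dt − x² = 0, so t = (√(D² + v²x²) − D)/v².
√(D² + v²x²) = √(0.090² + 0.34² × 60²) = 20.40; v² = 0.1156.
t = (20.40 − 0.090)/0.1156 = 176 days (vs. the pure-advection estimate x/v = 176 d).

176 days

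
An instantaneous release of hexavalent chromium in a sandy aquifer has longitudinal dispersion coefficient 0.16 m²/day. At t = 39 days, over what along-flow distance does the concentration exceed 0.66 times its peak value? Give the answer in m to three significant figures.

The plume is Gaussian with σ = √(2Dt) = √(2 × 0.16 × 39) = 3.533 m.
C/C_peak = exp(−Δx²/(2σ²)) = 0.66 ⇒ Δx = σ·√(−2 ln 0.66) = 3.533 × 0.9116 = 3.221 m.
Width = 2Δx = 6.44 m.

6.44 m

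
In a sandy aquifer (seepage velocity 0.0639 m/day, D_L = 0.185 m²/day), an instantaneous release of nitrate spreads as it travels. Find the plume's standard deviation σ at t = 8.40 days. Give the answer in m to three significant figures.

Dispersive spreading gives a Gaussian with σ² = 2Dt; advection only shifts the center.
σ = √(2 × 0.185 × 8.40) = 1.76 m.

1.76 m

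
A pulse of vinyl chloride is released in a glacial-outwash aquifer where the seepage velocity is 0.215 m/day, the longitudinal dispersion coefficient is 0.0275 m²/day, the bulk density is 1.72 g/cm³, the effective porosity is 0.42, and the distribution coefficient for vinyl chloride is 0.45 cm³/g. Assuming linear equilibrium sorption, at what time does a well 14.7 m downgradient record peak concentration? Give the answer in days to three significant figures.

Retardation factor R = 1 + ρ_b·K_d/n = 1 + 1.72 × 0.45/0.42 = 2.843.
Sorption retards both mechanisms: v_R = v/R = 0.07562 m/day, D_R = D/R = 0.009673 m²/day.
Peak time from v_R²t² + 2D_R t − x² = 0: t = (√(D_R² + v_R²x²) − D_R)/v_R².
√(D_R² + v_R²x²) = √(0.009673² + 0.07562² × 14.7²) = 1.112; v_R² = 0.005718.
t = (1.112 − 0.009673)/0.005718 = 193 days.

193 days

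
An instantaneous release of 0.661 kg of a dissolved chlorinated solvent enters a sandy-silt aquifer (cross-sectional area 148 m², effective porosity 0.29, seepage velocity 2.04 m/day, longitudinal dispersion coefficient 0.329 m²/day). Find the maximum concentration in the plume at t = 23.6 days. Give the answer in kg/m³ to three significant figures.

The peak of an instantaneous 1D plume sits at x = vt; there the Gaussian factor is 1 and C_max = M/(n_e·A·√(4πDt)), where n_e·A is the pore area the mass is dissolved in.
√(4πDt) = √(4π × 0.329 × 23.6) = 9.878 m, so C_max = 0.661/(0.29 × 148 × 9.878) = 0.00156 kg/m³.

0.00156 kg/m³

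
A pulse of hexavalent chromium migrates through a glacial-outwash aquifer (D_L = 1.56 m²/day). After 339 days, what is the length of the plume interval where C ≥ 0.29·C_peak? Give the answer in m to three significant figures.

The plume is Gaussian with σ = √(2Dt) = √(2 × 1.56 × 339) = 32.52 m.
C/C_peak = exp(−Δx²/(2σ²)) = 0.29 ⇒ Δx = σ·√(−2 ln 0.29) = 32.52 × 1.573 = 51.15 m.
Width = 2Δx = 102 m.

102 m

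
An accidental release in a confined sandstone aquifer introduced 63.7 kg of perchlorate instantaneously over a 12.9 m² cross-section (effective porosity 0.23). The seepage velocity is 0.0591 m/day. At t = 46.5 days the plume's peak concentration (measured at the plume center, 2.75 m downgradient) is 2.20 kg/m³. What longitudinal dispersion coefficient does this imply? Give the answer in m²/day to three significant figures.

At the plume center C_max = M/(n_e·A·√(4πDt)), so D = M²/(4πt·(n_e·A·C_max)²).
n_e·A·C_max = 0.23 × 12.9 × 2.20 = 6.527 kg/m.
D = 63.7²/(4π × 46.5 × 6.527²) = 0.163 m²/day.

0.163 m²/day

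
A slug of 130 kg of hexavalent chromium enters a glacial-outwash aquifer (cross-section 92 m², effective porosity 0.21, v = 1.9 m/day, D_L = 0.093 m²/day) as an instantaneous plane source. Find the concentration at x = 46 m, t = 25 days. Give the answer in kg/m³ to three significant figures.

For an instantaneous plane source, C(x,t) = M/(n_e·A·√(4πDt)) · exp(−(x−vt)²/(4Dt)), with n_e·A the pore (flow) area.
Plume center vt = 1.9 × 25 = 47.5 m, so the well at 46 m is 1.5 m upgradient of the peak.
√(4πDt) = 5.405 m, giving peak height M/(n_e·A·√(4πDt)) = 130/(0.21 × 92 × 5.405) = 1.245 kg/m³.
(x−vt)²/(4Dt) = (-1.5)²/(4 × 0.093 × 25) = 0.2419; exp(−0.2419) = 0.7851.
C = 1.245 × 0.7851 = 0.977 kg/m³.

0.977 kg/m³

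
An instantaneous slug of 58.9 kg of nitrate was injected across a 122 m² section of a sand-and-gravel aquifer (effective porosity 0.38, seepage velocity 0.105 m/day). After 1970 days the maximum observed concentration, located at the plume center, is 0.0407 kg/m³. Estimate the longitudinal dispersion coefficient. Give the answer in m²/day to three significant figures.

0.0394 m²/day

At the plume center C_max = M/(n_e·A·√(4πDt)), so D = M²/(4πt·(n_e·A·C_max)²).
n_e·A·C_max = 0.38 × 122 × 0.0407 = 1.887 kg/m.
D = 58.9²/(4π × 1970 × 1.887²) = 0.0394 m²/day.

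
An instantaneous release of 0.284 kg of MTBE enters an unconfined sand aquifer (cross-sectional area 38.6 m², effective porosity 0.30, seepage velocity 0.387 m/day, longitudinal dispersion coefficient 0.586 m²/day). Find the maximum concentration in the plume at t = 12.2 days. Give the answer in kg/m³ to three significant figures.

0.00259 kg/m³

The peak of an instantaneous 1D plume sits at x = vt; there the Gaussian factor is 1 and C_max = M/(n_e·A·√(4πDt)), where n_e·A is the pore area the mass is dissolved in.
√(4πDt) = √(4π × 0.586 × 12.2) = 9.478 m, so C_max = 0.284/(0.30 × 38.6 × 9.478) = 0.00259 kg/m³.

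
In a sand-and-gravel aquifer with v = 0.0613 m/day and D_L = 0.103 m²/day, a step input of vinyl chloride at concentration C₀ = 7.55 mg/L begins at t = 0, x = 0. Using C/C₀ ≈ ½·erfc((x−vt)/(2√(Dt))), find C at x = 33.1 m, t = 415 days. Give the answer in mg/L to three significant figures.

For a continuous step input, C/C₀ ≈ ½·erfc((x−vt)/(2√(Dt))).
vt = 0.0613 × 415 = 25.4395 m and 2√(Dt) = 2√(0.103 × 415) = 13.08 m.
Argument (x−vt)/(2√(Dt)) = (33.1 − 25.4395)/13.08 = 0.5857; ½·erfc(0.5857) = 0.2037.
C = 7.55 × 0.2037 = 1.54 mg/L.

1.54 mg/L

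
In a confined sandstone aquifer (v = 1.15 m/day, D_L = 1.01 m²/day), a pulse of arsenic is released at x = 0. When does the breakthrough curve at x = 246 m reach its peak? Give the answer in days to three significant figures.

For the 1D instantaneous-source solution, setting ∂C/∂t = 0 at fixed x gives v²t² + 2Dt − x² = 0, so t = (√(D² + v²x²) − D)/v².
√(D² + v²x²) = √(1.01² + 1.15² × 246²) = 282.9; v² = 1.3225.
t = (282.9 − 1.01)/1.3225 = 213 days (vs. the pure-advection estimate x/v = 214 d).

213 days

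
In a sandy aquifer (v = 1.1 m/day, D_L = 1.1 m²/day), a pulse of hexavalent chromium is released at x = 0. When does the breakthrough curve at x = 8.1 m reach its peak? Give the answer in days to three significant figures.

6.51 days

For the 1D instantaneous-source solution, setting ∂C/∂t = 0 at fixed x gives v²t² + 2Dt − x² = 0, so t = (√(D² + v²x²) − D)/v².
√(D² + v²x²) = √(1.1² + 1.1² × 8.1²) = 8.978; v² = 1.21.
t = (8.978 − 1.1)/1.21 = 6.51 days (vs. the pure-advection estimate x/v = 7.36 d).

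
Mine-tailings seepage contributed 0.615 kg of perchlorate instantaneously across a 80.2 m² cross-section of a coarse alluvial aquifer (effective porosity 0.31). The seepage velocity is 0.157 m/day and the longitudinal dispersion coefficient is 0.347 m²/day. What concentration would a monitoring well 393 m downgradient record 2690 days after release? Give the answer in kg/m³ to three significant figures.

For an instantaneous plane source, C(x,t) = M/(n_e·A·√(4πDt)) · exp(−(x−vt)²/(4Dt)), with n_e·A the pore (flow) area.
Plume center vt = 0.157 × 2690 = 422.33 m, so the well at 393 m is 29.33 m upgradient of the peak.
√(4πDt) = 108.3 m, giving peak height M/(n_e·A·√(4πDt)) = 0.615/(0.31 × 80.2 × 108.3) = 0.0002284 kg/m³.
(x−vt)²/(4Dt) = (-29.33)²/(4 × 0.347 × 2690) = 0.2304; exp(−0.2304) = 0.7942.
C = 0.0002284 × 0.7942 = 0.000181 kg/m³.

0.000181 kg/m³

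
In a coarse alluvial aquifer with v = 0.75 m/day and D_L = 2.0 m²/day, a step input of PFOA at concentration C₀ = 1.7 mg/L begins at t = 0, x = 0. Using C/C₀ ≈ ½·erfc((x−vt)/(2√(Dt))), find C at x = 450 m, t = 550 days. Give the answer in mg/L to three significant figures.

0.360 mg/L

For a continuous step input, C/C₀ ≈ ½·erfc((x−vt)/(2√(Dt))).
vt = 0.75 × 550 = 412.5 m and 2√(Dt) = 2√(2.0 × 550) = 66.33 m.
Argument (x−vt)/(2√(Dt)) = (450 − 412.5)/66.33 = 0.5654; ½·erfc(0.5654) = 0.2120.
C = 1.7 × 0.2120 = 0.360 mg/L.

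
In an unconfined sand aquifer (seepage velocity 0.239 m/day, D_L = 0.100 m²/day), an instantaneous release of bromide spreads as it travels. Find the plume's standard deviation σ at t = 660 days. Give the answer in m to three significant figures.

11.5 m

Dispersive spreading gives a Gaussian with σ² = 2Dt; advection only shifts the center.
σ = √(2 × 0.100 × 660) = 11.5 m.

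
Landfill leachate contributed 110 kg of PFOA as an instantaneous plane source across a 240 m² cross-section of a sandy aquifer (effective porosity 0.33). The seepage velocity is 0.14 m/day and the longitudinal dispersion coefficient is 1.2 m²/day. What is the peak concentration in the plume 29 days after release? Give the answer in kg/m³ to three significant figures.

The peak of an instantaneous 1D plume sits at x = vt; there the Gaussian factor is 1 and C_max = M/(n_e·A·√(4πDt)), where n_e·A is the pore area the mass is dissolved in.
√(4πDt) = √(4π × 1.2 × 29) = 20.91 m, so C_max = 110/(0.33 × 240 × 20.91) = 0.0664 kg/m³.

0.0664 kg/m³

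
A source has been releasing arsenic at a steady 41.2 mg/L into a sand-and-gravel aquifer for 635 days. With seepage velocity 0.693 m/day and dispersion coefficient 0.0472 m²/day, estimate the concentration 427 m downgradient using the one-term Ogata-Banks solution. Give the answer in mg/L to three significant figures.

For a continuous step input, C/C₀ ≈ ½·erfc((x−vt)/(2√(Dt))).
vt = 0.693 × 635 = 440.055 m and 2√(Dt) = 2√(0.0472 × 635) = 10.95 m.
Argument (x−vt)/(2√(Dt)) = (427 − 440.055)/10.95 = -1.192; ½·erfc(-1.192) = 0.9541.
C = 41.2 × 0.9541 = 39.3 mg/L.

39.3 mg/L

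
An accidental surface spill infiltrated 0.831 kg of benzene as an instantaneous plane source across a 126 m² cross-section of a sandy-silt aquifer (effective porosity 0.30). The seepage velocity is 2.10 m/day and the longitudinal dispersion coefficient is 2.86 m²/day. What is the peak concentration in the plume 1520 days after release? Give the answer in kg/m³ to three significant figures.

The peak of an instantaneous 1D plume sits at x = vt; there the Gaussian factor is 1 and C_max = M/(n_e·A·√(4πDt)), where n_e·A is the pore area the mass is dissolved in.
√(4πDt) = √(4π × 2.86 × 1520) = 233.7 m, so C_max = 0.831/(0.30 × 126 × 233.7) = 9.41e-05 kg/m³.

9.41e-05 kg/m³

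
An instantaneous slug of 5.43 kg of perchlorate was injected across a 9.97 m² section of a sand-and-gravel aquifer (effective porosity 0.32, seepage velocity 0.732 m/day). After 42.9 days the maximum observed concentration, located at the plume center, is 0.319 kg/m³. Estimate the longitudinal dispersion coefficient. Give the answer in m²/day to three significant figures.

0.0528 m²/day

At the plume center C_max = M/(n_e·A·√(4πDt)), so D = M²/(4πt·(n_e·A·C_max)²).
n_e·A·C_max = 0.32 × 9.97 × 0.319 = 1.018 kg/m.
D = 5.43²/(4π × 42.9 × 1.018²) = 0.0528 m²/day.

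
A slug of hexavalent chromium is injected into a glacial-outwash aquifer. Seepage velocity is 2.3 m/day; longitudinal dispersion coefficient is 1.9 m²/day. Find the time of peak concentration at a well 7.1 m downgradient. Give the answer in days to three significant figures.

For the 1D instantaneous-source solution, setting ∂C/∂t = 0 at fixed x gives v²t² + 2Dt − x² = 0, so t = (√(D² + v²x²) − D)/v².
√(D² + v²x²) = √(1.9² + 2.3² × 7.1²) = 16.44; v² = 5.29.
t = (16.44 − 1.9)/5.29 = 2.75 days (vs. the pure-advection estimate x/v = 3.09 d).

2.75 days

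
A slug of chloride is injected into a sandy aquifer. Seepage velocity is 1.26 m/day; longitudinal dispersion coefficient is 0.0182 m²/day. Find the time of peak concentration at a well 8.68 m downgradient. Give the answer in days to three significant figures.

6.88 days

For the 1D instantaneous-source solution, setting ∂C/∂t = 0 at fixed x gives v²t² + 2Dt − x² = 0, so t = (√(D² + v²x²) − D)/v².
√(D² + v²x²) = √(0.0182² + 1.26² × 8.68²) = 10.94; v² = 1.5876.
t = (10.94 − 0.0182)/1.5876 = 6.88 days (vs. the pure-advection estimate x/v = 6.89 d).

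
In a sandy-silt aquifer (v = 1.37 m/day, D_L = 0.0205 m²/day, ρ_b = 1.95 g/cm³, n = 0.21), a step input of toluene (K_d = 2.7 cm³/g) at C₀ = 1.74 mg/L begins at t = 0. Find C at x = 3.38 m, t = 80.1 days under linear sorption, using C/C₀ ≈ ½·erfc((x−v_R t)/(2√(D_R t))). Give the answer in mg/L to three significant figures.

1.72 mg/L

Retardation factor R = 1 + ρ_b·K_d/n = 1 + 1.95 × 2.7/0.21 = 26.07.
Sorption retards both mechanisms: v_R = v/R = 0.05255 m/day, D_R = D/R = 0.0007863 m²/day.
v_R·t = 0.05255 × 80.1 = 4.209255 m; 2√(D_R t) = 0.5019 m; argument = (3.38 − 4.209255)/0.5019 = -1.652.
C = C₀ × ½·erfc(-1.652) = 1.74 × 0.9903 = 1.72 mg/L.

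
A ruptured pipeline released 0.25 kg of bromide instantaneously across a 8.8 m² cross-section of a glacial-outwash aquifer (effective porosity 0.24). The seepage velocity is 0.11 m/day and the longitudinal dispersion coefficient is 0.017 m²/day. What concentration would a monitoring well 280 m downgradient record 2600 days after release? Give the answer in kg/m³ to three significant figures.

0.00410 kg/m³

For an instantaneous plane source, C(x,t) = M/(n_e·A·√(4πDt)) · exp(−(x−vt)²/(4Dt)), with n_e·A the pore (flow) area.
Plume center vt = 0.11 × 2600 = 286 m, so the well at 280 m is 6 m upgradient of the peak.
√(4πDt) = 23.57 m, giving peak height M/(n_e·A·√(4πDt)) = 0.25/(0.24 × 8.8 × 23.57) = 0.005022 kg/m³.
(x−vt)²/(4Dt) = (-6)²/(4 × 0.017 × 2600) = 0.2036; exp(−0.2036) = 0.8158.
C = 0.005022 × 0.8158 = 0.00410 kg/m³.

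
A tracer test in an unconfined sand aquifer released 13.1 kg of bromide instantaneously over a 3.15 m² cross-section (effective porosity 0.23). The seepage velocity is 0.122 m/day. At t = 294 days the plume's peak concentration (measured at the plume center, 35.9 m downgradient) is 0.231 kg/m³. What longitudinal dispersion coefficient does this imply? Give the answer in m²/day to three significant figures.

At the plume center C_max = M/(n_e·A·√(4πDt)), so D = M²/(4πt·(n_e·A·C_max)²).
n_e·A·C_max = 0.23 × 3.15 × 0.231 = 0.1674 kg/m.
D = 13.1²/(4π × 294 × 0.1674²) = 1.66 m²/day.

1.66 m²/day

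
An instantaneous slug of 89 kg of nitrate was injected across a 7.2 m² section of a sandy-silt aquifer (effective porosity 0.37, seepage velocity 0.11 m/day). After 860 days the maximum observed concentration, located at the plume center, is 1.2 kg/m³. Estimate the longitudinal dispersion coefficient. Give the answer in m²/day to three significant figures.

0.0717 m²/day

At the plume center C_max = M/(n_e·A·√(4πDt)), so D = M²/(4πt·(n_e·A·C_max)²).
n_e·A·C_max = 0.37 × 7.2 × 1.2 = 3.197 kg/m.
D = 89²/(4π × 860 × 3.197²) = 0.0717 m²/day.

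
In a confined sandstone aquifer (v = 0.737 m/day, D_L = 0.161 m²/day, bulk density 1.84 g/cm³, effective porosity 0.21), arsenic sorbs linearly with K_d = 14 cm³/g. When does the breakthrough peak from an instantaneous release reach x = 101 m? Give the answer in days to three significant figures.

16900 days

Retardation factor R = 1 + ρ_b·K_d/n = 1 + 1.84 × 14/0.21 = 123.7.
Sorption retards both mechanisms: v_R = v/R = 0.005958 m/day, D_R = D/R = 0.001302 m²/day.
Peak time from v_R²t² + 2D_R t − x² = 0: t = (√(D_R² + v_R²x²) − D_R)/v_R².
√(D_R² + v_R²x²) = √(0.001302² + 0.005958² × 101²) = 0.6018; v_R² = 3.550e-05.
t = (0.6018 − 0.001302)/3.550e-05 = 16900 days.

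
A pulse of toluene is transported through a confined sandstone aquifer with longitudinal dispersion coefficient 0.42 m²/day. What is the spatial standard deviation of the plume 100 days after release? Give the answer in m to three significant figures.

9.17 m

Dispersive spreading gives a Gaussian with σ² = 2Dt; advection only shifts the center.
σ = √(2 × 0.42 × 100) = 9.17 m.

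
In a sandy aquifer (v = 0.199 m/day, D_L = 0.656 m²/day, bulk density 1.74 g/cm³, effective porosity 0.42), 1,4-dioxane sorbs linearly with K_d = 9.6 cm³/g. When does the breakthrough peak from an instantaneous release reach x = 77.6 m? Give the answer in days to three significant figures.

15200 days

Retardation factor R = 1 + ρ_b·K_d/n = 1 + 1.74 × 9.6/0.42 = 40.77.
Sorption retards both mechanisms: v_R = v/R = 0.004881 m/day, D_R = D/R = 0.01609 m²/day.
Peak time from v_R²t² + 2D_R t − x² = 0: t = (√(D_R² + v_R²x²) − D_R)/v_R².
√(D_R² + v_R²x²) = √(0.01609² + 0.004881² × 77.6²) = 0.3791; v_R² = 2.382e-05.
t = (0.3791 − 0.01609)/2.382e-05 = 15200 days.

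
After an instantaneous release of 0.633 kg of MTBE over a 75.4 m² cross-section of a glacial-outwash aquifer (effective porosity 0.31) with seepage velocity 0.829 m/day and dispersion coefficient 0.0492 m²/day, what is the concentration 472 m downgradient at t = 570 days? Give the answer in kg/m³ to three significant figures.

0.00144 kg/m³

For an instantaneous plane source, C(x,t) = M/(n_e·A·√(4πDt)) · exp(−(x−vt)²/(4Dt)), with n_e·A the pore (flow) area.
Plume center vt = 0.829 × 570 = 472.53 m, so the well at 472 m is 0.53 m upgradient of the peak.
√(4πDt) = 18.77 m, giving peak height M/(n_e·A·√(4πDt)) = 0.633/(0.31 × 75.4 × 18.77) = 0.001443 kg/m³.
(x−vt)²/(4Dt) = (-0.53)²/(4 × 0.0492 × 570) = 0.002504; exp(−0.002504) = 0.9975.
C = 0.001443 × 0.9975 = 0.00144 kg/m³.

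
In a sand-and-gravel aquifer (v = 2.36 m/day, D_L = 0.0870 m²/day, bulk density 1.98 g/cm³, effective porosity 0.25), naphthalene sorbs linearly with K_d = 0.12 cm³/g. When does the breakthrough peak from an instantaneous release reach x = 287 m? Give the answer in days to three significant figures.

Retardation factor R = 1 + ρ_b·K_d/n = 1 + 1.98 × 0.12/0.25 = 1.950.
Sorption retards both mechanisms: v_R = v/R = 1.210 m/day, D_R = D/R = 0.04462 m²/day.
Peak time from v_R²t² + 2D_R t − x² = 0: t = (√(D_R² + v_R²x²) − D_R)/v_R².
√(D_R² + v_R²x²) = √(0.04462² + 1.210² × 287²) = 347.3; v_R² = 1.464.
t = (347.3 − 0.04462)/1.464 = 237 days.

237 days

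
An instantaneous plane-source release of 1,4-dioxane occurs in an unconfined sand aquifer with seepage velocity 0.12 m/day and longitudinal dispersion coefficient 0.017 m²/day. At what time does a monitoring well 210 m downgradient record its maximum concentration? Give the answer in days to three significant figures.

1750 days

For the 1D instantaneous-source solution, setting ∂C/∂t = 0 at fixed x gives v²t² + 2Dt − x² = 0, so t = (√(D² + v²x²) − D)/v².
√(D² + v²x²) = √(0.017² + 0.12² × 210²) = 25.20; v² = 0.0144.
t = (25.20 − 0.017)/0.0144 = 1750 days (vs. the pure-advection estimate x/v = 1750 d).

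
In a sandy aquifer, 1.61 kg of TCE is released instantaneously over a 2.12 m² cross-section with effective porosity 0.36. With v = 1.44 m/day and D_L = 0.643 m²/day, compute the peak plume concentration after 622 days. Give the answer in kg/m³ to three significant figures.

0.0298 kg/m³

The peak of an instantaneous 1D plume sits at x = vt; there the Gaussian factor is 1 and C_max = M/(n_e·A·√(4πDt)), where n_e·A is the pore area the mass is dissolved in.
√(4πDt) = √(4π × 0.643 × 622) = 70.89 m, so C_max = 1.61/(0.36 × 2.12 × 70.89) = 0.0298 kg/m³.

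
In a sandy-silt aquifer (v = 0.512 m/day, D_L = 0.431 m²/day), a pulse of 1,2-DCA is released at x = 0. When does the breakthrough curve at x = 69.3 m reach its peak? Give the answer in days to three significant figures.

134 days

For the 1D instantaneous-source solution, setting ∂C/∂t = 0 at fixed x gives v²t² + 2Dt − x² = 0, so t = (√(D² + v²x²) − D)/v².
√(D² + v²x²) = √(0.431² + 0.512² × 69.3²) = 35.48; v² = 0.262144.
t = (35.48 − 0.431)/0.262144 = 134 days (vs. the pure-advection estimate x/v = 135 d).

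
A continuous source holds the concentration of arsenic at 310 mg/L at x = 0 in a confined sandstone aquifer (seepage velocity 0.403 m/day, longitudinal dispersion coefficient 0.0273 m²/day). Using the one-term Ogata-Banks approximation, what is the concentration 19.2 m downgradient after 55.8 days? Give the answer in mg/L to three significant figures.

For a continuous step input, C/C₀ ≈ ½·erfc((x−vt)/(2√(Dt))).
vt = 0.403 × 55.8 = 22.4874 m and 2√(Dt) = 2√(0.0273 × 55.8) = 2.468 m.
Argument (x−vt)/(2√(Dt)) = (19.2 − 22.4874)/2.468 = -1.332; ½·erfc(-1.332) = 0.9702.
C = 310 × 0.9702 = 301 mg/L.

301 mg/L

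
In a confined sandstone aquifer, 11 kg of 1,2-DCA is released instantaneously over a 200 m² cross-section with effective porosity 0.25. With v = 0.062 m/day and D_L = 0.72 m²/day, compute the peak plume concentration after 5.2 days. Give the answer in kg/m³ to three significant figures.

0.0321 kg/m³

The peak of an instantaneous 1D plume sits at x = vt; there the Gaussian factor is 1 and C_max = M/(n_e·A·√(4πDt)), where n_e·A is the pore area the mass is dissolved in.
√(4πDt) = √(4π × 0.72 × 5.2) = 6.859 m, so C_max = 11/(0.25 × 200 × 6.859) = 0.0321 kg/m³.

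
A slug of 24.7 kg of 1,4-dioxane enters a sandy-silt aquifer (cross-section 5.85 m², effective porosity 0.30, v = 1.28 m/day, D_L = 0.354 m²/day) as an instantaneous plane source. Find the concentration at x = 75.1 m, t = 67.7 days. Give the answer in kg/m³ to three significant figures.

0.201 kg/m³

For an instantaneous plane source, C(x,t) = M/(n_e·A·√(4πDt)) · exp(−(x−vt)²/(4Dt)), with n_e·A the pore (flow) area.
Plume center vt = 1.28 × 67.7 = 86.656 m, so the well at 75.1 m is 11.556 m upgradient of the peak.
√(4πDt) = 17.35 m, giving peak height M/(n_e·A·√(4πDt)) = 24.7/(0.30 × 5.85 × 17.35) = 0.8112 kg/m³.
(x−vt)²/(4Dt) = (-11.556)²/(4 × 0.354 × 67.7) = 1.393; exp(−1.393) = 0.2483.
C = 0.8112 × 0.2483 = 0.201 kg/m³.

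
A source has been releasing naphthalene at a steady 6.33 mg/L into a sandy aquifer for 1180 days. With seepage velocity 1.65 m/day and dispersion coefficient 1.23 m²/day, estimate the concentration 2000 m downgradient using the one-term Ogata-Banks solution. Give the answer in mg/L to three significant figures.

For a continuous step input, C/C₀ ≈ ½·erfc((x−vt)/(2√(Dt))).
vt = 1.65 × 1180 = 1947 m and 2√(Dt) = 2√(1.23 × 1180) = 76.19 m.
Argument (x−vt)/(2√(Dt)) = (2000 − 1947)/76.19 = 0.6956; ½·erfc(0.6956) = 0.1626.
C = 6.33 × 0.1626 = 1.03 mg/L.

1.03 mg/L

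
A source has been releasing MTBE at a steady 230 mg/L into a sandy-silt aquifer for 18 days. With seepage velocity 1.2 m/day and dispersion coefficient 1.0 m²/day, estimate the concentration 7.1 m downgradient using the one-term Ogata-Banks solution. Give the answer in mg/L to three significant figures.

For a continuous step input, C/C₀ ≈ ½·erfc((x−vt)/(2√(Dt))).
vt = 1.2 × 18 = 21.6 m and 2√(Dt) = 2√(1.0 × 18) = 8.485 m.
Argument (x−vt)/(2√(Dt)) = (7.1 − 21.6)/8.485 = -1.709; ½·erfc(-1.709) = 0.9922.
C = 230 × 0.9922 = 228 mg/L.

228 mg/L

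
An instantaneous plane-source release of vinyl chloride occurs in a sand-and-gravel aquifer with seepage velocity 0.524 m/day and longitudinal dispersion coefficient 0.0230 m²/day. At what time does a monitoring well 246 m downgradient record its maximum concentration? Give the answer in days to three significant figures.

For the 1D instantaneous-source solution, setting ∂C/∂t = 0 at fixed x gives v²t² + 2Dt − x² = 0, so t = (√(D² + v²x²) − D)/v².
√(D² + v²x²) = √(0.0230² + 0.524² × 246²) = 128.9; v² = 0.274576.
t = (128.9 − 0.0230)/0.274576 = 469 days (vs. the pure-advection estimate x/v = 469 d).

469 days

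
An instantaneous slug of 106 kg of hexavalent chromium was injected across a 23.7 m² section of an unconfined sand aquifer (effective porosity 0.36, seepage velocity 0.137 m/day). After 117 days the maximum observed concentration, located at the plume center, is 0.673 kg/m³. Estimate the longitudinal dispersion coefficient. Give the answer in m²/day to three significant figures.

At the plume center C_max = M/(n_e·A·√(4πDt)), so D = M²/(4πt·(n_e·A·C_max)²).
n_e·A·C_max = 0.36 × 23.7 × 0.673 = 5.742 kg/m.
D = 106²/(4π × 117 × 5.742²) = 0.232 m²/day.

0.232 m²/day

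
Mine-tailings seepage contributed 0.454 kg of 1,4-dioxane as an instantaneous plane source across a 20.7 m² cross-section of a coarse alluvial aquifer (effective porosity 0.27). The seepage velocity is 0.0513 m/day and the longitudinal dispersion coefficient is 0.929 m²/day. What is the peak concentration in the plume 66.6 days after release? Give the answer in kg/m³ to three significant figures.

0.00291 kg/m³

The peak of an instantaneous 1D plume sits at x = vt; there the Gaussian factor is 1 and C_max = M/(n_e·A·√(4πDt)), where n_e·A is the pore area the mass is dissolved in.
√(4πDt) = √(4π × 0.929 × 66.6) = 27.88 m, so C_max = 0.454/(0.27 × 20.7 × 27.88) = 0.00291 kg/m³.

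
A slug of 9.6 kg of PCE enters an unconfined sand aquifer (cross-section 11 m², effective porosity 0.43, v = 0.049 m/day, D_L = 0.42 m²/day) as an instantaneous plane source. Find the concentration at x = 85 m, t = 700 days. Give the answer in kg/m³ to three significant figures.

0.00375 kg/m³

For an instantaneous plane source, C(x,t) = M/(n_e·A·√(4πDt)) · exp(−(x−vt)²/(4Dt)), with n_e·A the pore (flow) area.
Plume center vt = 0.049 × 700 = 34.3 m, so the well at 85 m is 50.7 m downgradient of the peak.
√(4πDt) = 60.78 m, giving peak height M/(n_e·A·√(4πDt)) = 9.6/(0.43 × 11 × 60.78) = 0.03339 kg/m³.
(x−vt)²/(4Dt) = (50.7)²/(4 × 0.42 × 700) = 2.186; exp(−2.186) = 0.1124.
C = 0.03339 × 0.1124 = 0.00375 kg/m³.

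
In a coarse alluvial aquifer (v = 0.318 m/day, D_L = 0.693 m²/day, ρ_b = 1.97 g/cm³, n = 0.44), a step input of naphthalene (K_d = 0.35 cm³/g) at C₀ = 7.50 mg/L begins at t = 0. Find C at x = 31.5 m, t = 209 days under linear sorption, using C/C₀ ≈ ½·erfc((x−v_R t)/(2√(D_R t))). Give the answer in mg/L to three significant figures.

2.24 mg/L

Retardation factor R = 1 + ρ_b·K_d/n = 1 + 1.97 × 0.35/0.44 = 2.567.
Sorption retards both mechanisms: v_R = v/R = 0.1239 m/day, D_R = D/R = 0.2700 m²/day.
v_R·t = 0.1239 × 209 = 25.8951 m; 2√(D_R t) = 15.02 m; argument = (31.5 − 25.8951)/15.02 = 0.3732.
C = C₀ × ½·erfc(0.3732) = 7.50 × 0.2988 = 2.24 mg/L.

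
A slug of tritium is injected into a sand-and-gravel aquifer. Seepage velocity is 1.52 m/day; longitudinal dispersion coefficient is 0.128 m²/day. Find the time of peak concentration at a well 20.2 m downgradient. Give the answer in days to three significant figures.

13.2 days

For the 1D instantaneous-source solution, setting ∂C/∂t = 0 at fixed x gives v²t² + 2Dt − x² = 0, so t = (√(D² + v²x²) − D)/v².
√(D² + v²x²) = √(0.128² + 1.52² × 20.2²) = 30.70; v² = 2.3104.
t = (30.70 − 0.128)/2.3104 = 13.2 days (vs. the pure-advection estimate x/v = 13.3 d).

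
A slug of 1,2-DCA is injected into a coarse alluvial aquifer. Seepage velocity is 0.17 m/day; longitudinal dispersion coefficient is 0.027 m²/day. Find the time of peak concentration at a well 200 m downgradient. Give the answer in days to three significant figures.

For the 1D instantaneous-source solution, setting ∂C/∂t = 0 at fixed x gives v²t² + 2Dt − x² = 0, so t = (√(D² + v²x²) − D)/v².
√(D² + v²x²) = √(0.027² + 0.17² × 200²) = 34.00; v² = 0.0289.
t = (34.00 − 0.027)/0.0289 = 1180 days (vs. the pure-advection estimate x/v = 1180 d).

1180 days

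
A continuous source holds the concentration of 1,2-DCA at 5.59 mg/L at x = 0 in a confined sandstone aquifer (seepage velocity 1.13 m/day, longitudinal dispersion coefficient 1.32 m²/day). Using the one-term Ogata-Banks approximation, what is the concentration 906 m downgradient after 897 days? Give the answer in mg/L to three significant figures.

5.51 mg/L

For a continuous step input, C/C₀ ≈ ½·erfc((x−vt)/(2√(Dt))).
vt = 1.13 × 897 = 1013.61 m and 2√(Dt) = 2√(1.32 × 897) = 68.82 m.
Argument (x−vt)/(2√(Dt)) = (906 − 1013.61)/68.82 = -1.564; ½·erfc(-1.564) = 0.9865.
C = 5.59 × 0.9865 = 5.51 mg/L.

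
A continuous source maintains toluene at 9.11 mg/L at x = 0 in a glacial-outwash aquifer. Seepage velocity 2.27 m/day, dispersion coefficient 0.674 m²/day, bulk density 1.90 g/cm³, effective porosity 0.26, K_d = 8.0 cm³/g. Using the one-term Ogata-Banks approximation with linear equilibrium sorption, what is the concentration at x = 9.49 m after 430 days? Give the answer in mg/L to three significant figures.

Retardation factor R = 1 + ρ_b·K_d/n = 1 + 1.90 × 8.0/0.26 = 59.46.
Sorption retards both mechanisms: v_R = v/R = 0.03818 m/day, D_R = D/R = 0.01134 m²/day.
v_R·t = 0.03818 × 430 = 16.4174 m; 2√(D_R t) = 4.416 m; argument = (9.49 − 16.4174)/4.416 = -1.569.
C = C₀ × ½·erfc(-1.569) = 9.11 × 0.9868 = 8.99 mg/L.

8.99 mg/L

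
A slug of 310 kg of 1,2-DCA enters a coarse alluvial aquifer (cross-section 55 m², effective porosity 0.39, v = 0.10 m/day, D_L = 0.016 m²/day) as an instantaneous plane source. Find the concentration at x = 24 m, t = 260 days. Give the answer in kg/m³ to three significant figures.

For an instantaneous plane source, C(x,t) = M/(n_e·A·√(4πDt)) · exp(−(x−vt)²/(4Dt)), with n_e·A the pore (flow) area.
Plume center vt = 0.10 × 260 = 26 m, so the well at 24 m is 2 m upgradient of the peak.
√(4πDt) = 7.230 m, giving peak height M/(n_e·A·√(4πDt)) = 310/(0.39 × 55 × 7.230) = 1.999 kg/m³.
(x−vt)²/(4Dt) = (-2)²/(4 × 0.016 × 260) = 0.2404; exp(−0.2404) = 0.7863.
C = 1.999 × 0.7863 = 1.57 kg/m³.

1.57 kg/m³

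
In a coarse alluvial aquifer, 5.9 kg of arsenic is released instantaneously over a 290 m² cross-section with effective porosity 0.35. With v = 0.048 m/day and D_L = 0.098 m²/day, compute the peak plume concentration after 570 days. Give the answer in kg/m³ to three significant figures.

0.00219 kg/m³

The peak of an instantaneous 1D plume sits at x = vt; there the Gaussian factor is 1 and C_max = M/(n_e·A·√(4πDt)), where n_e·A is the pore area the mass is dissolved in.
√(4πDt) = √(4π × 0.098 × 570) = 26.49 m, so C_max = 5.9/(0.35 × 290 × 26.49) = 0.00219 kg/m³.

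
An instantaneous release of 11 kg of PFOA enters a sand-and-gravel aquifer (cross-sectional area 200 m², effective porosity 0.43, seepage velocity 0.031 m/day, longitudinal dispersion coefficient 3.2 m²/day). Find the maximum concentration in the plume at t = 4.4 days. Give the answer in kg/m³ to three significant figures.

0.00962 kg/m³

The peak of an instantaneous 1D plume sits at x = vt; there the Gaussian factor is 1 and C_max = M/(n_e·A·√(4πDt)), where n_e·A is the pore area the mass is dissolved in.
√(4πDt) = √(4π × 3.2 × 4.4) = 13.30 m, so C_max = 11/(0.43 × 200 × 13.30) = 0.00962 kg/m³.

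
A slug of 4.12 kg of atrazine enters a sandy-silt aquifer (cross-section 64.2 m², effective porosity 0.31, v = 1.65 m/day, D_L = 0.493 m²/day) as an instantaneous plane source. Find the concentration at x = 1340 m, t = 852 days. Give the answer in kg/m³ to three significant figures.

0.000217 kg/m³

For an instantaneous plane source, C(x,t) = M/(n_e·A·√(4πDt)) · exp(−(x−vt)²/(4Dt)), with n_e·A the pore (flow) area.
Plume center vt = 1.65 × 852 = 1405.8 m, so the well at 1340 m is 65.8 m upgradient of the peak.
√(4πDt) = 72.65 m, giving peak height M/(n_e·A·√(4πDt)) = 4.12/(0.31 × 64.2 × 72.65) = 0.002849 kg/m³.
(x−vt)²/(4Dt) = (-65.8)²/(4 × 0.493 × 852) = 2.577; exp(−2.577) = 0.07600.
C = 0.002849 × 0.07600 = 0.000217 kg/m³.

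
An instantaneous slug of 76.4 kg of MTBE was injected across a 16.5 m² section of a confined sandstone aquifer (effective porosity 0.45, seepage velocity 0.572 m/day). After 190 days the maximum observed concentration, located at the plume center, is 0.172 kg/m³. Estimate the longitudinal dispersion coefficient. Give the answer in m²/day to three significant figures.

At the plume center C_max = M/(n_e·A·√(4πDt)), so D = M²/(4πt·(n_e·A·C_max)²).
n_e·A·C_max = 0.45 × 16.5 × 0.172 = 1.277 kg/m.
D = 76.4²/(4π × 190 × 1.277²) = 1.50 m²/day.

1.50 m²/day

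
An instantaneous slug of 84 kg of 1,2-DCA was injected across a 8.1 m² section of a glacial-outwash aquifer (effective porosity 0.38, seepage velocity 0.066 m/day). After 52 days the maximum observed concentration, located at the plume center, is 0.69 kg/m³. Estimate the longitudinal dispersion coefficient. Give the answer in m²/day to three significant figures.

2.39 m²/day

At the plume center C_max = M/(n_e·A·√(4πDt)), so D = M²/(4πt·(n_e·A·C_max)²).
n_e·A·C_max = 0.38 × 8.1 × 0.69 = 2.124 kg/m.
D = 84²/(4π × 52 × 2.124²) = 2.39 m²/day.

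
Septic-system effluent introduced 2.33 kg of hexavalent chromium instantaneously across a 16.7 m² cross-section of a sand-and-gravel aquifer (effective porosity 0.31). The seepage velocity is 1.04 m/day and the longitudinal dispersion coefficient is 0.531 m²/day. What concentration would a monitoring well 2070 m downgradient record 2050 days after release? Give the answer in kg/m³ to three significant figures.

For an instantaneous plane source, C(x,t) = M/(n_e·A·√(4πDt)) · exp(−(x−vt)²/(4Dt)), with n_e·A the pore (flow) area.
Plume center vt = 1.04 × 2050 = 2132 m, so the well at 2070 m is 62 m upgradient of the peak.
√(4πDt) = 117.0 m, giving peak height M/(n_e·A·√(4πDt)) = 2.33/(0.31 × 16.7 × 117.0) = 0.003847 kg/m³.
(x−vt)²/(4Dt) = (-62)²/(4 × 0.531 × 2050) = 0.8828; exp(−0.8828) = 0.4136.
C = 0.003847 × 0.4136 = 0.00159 kg/m³.

0.00159 kg/m³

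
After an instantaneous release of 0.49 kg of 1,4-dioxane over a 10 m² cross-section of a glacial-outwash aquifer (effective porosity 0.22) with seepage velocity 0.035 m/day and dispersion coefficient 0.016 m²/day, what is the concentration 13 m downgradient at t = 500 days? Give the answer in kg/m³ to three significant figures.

For an instantaneous plane source, C(x,t) = M/(n_e·A·√(4πDt)) · exp(−(x−vt)²/(4Dt)), with n_e·A the pore (flow) area.
Plume center vt = 0.035 × 500 = 17.5 m, so the well at 13 m is 4.5 m upgradient of the peak.
√(4πDt) = 10.03 m, giving peak height M/(n_e·A·√(4πDt)) = 0.49/(0.22 × 10 × 10.03) = 0.02221 kg/m³.
(x−vt)²/(4Dt) = (-4.5)²/(4 × 0.016 × 500) = 0.6328; exp(−0.6328) = 0.5311.
C = 0.02221 × 0.5311 = 0.0118 kg/m³.

0.0118 kg/m³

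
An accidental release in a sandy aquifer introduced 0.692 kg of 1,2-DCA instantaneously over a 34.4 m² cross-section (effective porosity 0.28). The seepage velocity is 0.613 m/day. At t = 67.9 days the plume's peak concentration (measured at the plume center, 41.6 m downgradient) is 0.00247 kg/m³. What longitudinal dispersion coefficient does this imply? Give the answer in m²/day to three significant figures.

0.992 m²/day

At the plume center C_max = M/(n_e·A·√(4πDt)), so D = M²/(4πt·(n_e·A·C_max)²).
n_e·A·C_max = 0.28 × 34.4 × 0.00247 = 0.02379 kg/m.
D = 0.692²/(4π × 67.9 × 0.02379²) = 0.992 m²/day.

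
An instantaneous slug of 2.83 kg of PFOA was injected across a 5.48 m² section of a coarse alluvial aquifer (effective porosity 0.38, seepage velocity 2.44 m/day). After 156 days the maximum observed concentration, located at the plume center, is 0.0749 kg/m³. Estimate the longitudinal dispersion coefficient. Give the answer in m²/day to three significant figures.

0.168 m²/day

At the plume center C_max = M/(n_e·A·√(4πDt)), so D = M²/(4πt·(n_e·A·C_max)²).
n_e·A·C_max = 0.38 × 5.48 × 0.0749 = 0.1560 kg/m.
D = 2.83²/(4π × 156 × 0.1560²) = 0.168 m²/day.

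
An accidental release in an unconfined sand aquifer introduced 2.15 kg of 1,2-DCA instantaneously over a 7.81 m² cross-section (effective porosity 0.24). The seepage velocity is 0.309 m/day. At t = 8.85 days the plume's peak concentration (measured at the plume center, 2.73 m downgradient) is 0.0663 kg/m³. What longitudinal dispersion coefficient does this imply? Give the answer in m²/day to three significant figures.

At the plume center C_max = M/(n_e·A·√(4πDt)), so D = M²/(4πt·(n_e·A·C_max)²).
n_e·A·C_max = 0.24 × 7.81 × 0.0663 = 0.1243 kg/m.
D = 2.15²/(4π × 8.85 × 0.1243²) = 2.69 m²/day.

2.69 m²/day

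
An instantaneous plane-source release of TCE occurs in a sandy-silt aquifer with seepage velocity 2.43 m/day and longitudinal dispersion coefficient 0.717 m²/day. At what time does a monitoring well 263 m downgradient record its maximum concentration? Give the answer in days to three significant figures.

108 days

For the 1D instantaneous-source solution, setting ∂C/∂t = 0 at fixed x gives v²t² + 2Dt − x² = 0, so t = (√(D² + v²x²) − D)/v².
√(D² + v²x²) = √(0.717² + 2.43² × 263²) = 639.1; v² = 5.9049.
t = (639.1 − 0.717)/5.9049 = 108 days (vs. the pure-advection estimate x/v = 108 d).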